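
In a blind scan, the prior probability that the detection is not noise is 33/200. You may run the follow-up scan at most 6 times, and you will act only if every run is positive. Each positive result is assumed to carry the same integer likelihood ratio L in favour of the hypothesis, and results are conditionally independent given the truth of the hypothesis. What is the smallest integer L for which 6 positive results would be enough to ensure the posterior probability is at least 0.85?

2

Prior odds = 0.165/0.835 = 33/167.
Target odds = 0.85/0.15 = 17/3.
Need L⁶ ≥ 17/3 ÷ (33/167) = 2839/99.
1⁶ = 1 < 2839/99 ≤ 64 = 2⁶, so L = 2.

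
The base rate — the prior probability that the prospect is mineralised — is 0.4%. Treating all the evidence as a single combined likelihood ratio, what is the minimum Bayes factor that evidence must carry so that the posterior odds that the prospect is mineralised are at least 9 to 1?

2241

Prior odds = 0.004/0.996 = 1/249.
Target odds = 9.
Required Bayes factor = 9 ÷ (1/249) = 2241.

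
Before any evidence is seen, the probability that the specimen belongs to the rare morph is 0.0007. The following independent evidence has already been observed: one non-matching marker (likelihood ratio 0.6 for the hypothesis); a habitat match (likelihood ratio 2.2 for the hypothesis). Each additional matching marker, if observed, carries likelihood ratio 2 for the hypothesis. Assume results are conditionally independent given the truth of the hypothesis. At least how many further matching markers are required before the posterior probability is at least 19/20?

15

Prior odds = 0.0007/0.9993 = 7/9993.
Combined Bayes factor of the evidence already in hand = 0.6 × 2.2 = 1.32.
Odds after that evidence = (7/9993) × 1.32 = 77/83275.
Target odds = 0.95/0.05 = 19.
Need 2ⁿ ≥ 19 ÷ (77/83275) = 1582225/77.
2¹⁴ = 16384 falls short of 1582225/77 but 2¹⁵ = 32768 reaches it, so n = 15.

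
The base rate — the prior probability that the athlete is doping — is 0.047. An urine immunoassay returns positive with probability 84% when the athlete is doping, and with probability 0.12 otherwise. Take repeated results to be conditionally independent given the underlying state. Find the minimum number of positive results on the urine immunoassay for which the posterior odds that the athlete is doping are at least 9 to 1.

Prior odds = 0.047/0.953 = 47/953.
Likelihood ratio of a positive result = 0.84/0.12 = 7.
Target odds = 9.
Need (47/953) × 7ⁿ ≥ 9, i.e. 7ⁿ ≥ 8577/47.
7² = 49 falls short of 8577/47 but 7³ = 343 reaches it, so n = 3.

3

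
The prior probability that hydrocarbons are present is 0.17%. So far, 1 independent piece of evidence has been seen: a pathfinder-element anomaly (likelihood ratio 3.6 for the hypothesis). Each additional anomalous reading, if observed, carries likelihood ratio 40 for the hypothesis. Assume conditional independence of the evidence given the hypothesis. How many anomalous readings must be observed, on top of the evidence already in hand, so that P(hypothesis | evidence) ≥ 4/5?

Prior odds = 0.0017/0.9983 = 17/9983.
Bayes factor of the evidence already in hand = 3.6.
Odds after that evidence = (17/9983) × 3.6 = 306/49915.
Target odds = 0.8/0.2 = 4.
Need 40ⁿ ≥ 4 ÷ (306/49915) = 99830/153.
40¹ = 40 falls short of 99830/153 but 40² = 1600 reaches it, so n = 2.

2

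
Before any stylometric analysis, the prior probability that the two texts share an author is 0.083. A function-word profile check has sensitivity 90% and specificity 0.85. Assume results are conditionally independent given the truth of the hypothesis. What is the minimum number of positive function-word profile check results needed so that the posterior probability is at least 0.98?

4

Prior odds = 0.083/0.917 = 83/917.
False-positive rate = 1 − 0.85 = 0.15; likelihood ratio of a positive = 0.9/0.15 = 6.
Target odds: 0.98 ÷ 0.02 = 49.
Need (83/917) × 6ⁿ ≥ 49, i.e. 6ⁿ ≥ 44933/83.
6³ = 216 falls short of 44933/83 but 6⁴ = 1296 reaches it, so n = 4.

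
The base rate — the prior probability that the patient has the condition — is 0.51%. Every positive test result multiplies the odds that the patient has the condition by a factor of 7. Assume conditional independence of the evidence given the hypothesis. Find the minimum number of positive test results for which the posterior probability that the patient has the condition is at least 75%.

4

Prior odds = 0.0051/0.9949 = 51/9949.
Likelihood ratio per positive test result = 7.
Target posterior odds = 0.75/0.25 = 3.
Need (51/9949) × 7ⁿ ≥ 3, i.e. 7ⁿ ≥ 9949/17.
7³ = 343 falls short of 9949/17 but 7⁴ = 2401 reaches it, so n = 4.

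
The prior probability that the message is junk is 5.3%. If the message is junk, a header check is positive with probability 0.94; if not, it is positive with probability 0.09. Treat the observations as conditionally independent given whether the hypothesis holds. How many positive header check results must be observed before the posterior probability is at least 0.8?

Prior odds: 0.053 ÷ 0.947 = 53/947.
Likelihood ratio of a positive = 0.94/0.09 = 94/9.
Target posterior odds = 0.8/0.2 = 4.
Require (94/9)ⁿ ≥ 4 ÷ (53/947) = 3788/53.
(94/9)¹ = 94/9 falls short of 3788/53 but (94/9)² = 8836/81 reaches it, so n = 2.

2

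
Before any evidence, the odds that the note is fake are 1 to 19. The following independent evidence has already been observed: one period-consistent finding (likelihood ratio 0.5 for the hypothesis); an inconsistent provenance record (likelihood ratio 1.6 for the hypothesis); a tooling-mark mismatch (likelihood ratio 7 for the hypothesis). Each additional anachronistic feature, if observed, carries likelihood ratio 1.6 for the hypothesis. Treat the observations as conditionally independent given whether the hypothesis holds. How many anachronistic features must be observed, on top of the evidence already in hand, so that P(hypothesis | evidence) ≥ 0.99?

Prior odds = 1/19.
Combined Bayes factor of the evidence already in hand = 0.5 × 1.6 × 7 = 5.6.
Odds after that evidence = (1/19) × 5.6 = 28/95.
Target odds = 0.99/0.01 = 99.
Need 1.6ⁿ ≥ 99 ÷ (28/95) = 9405/28.
1.6¹² ≈281.475 falls short of 9405/28 but 1.6¹³ ≈450.36 reaches it, so n = 13.

13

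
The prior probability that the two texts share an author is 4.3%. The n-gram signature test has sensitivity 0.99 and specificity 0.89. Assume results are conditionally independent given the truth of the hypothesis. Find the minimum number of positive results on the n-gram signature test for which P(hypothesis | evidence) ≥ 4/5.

3

Prior odds: 0.043 ÷ 0.957 = 43/957.
False-positive rate = 1 − 0.89 = 0.11; likelihood ratio of a positive = 0.99/0.11 = 9.
Target odds: 0.8 ÷ 0.2 = 4.
Need (43/957) × 9ⁿ ≥ 4, i.e. 9ⁿ ≥ 3828/43.
9² = 81 falls short of 3828/43 but 9³ = 729 reaches it, so n = 3.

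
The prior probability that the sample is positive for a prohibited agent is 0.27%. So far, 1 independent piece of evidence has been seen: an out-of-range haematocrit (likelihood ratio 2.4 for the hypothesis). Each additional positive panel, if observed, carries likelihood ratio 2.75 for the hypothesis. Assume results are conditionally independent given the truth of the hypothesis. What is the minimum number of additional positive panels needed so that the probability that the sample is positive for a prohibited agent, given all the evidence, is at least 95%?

8

Prior odds = 0.0027/0.9973 = 27/9973.
Bayes factor of the evidence already in hand = 2.4.
Odds after that evidence = (27/9973) × 2.4 = 324/49865.
Target odds = 0.95/0.05 = 19.
Need 2.75ⁿ ≥ 19 ÷ (324/49865) = 947435/324.
2.75⁷ = 19487171/16384 falls short of 947435/324 but 2.75⁸ = 214358881/65536 reaches it, so n = 8.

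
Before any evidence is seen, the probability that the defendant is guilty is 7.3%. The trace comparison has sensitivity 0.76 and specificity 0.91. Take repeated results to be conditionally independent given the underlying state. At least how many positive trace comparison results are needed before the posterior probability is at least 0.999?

5

Prior odds = 0.073/0.927 = 73/927.
False-positive rate = 1 − 0.91 = 0.09; likelihood ratio of a positive = 0.76/0.09 = 76/9.
Target posterior odds = 0.999/0.001 = 999.
Need (73/927) × (76/9)ⁿ ≥ 999, i.e. (76/9)ⁿ ≥ 926073/73.
(76/9)⁴ = 33362176/6561 falls short of 926073/73 but (76/9)⁵ ≈42939.3 reaches it, so n = 5.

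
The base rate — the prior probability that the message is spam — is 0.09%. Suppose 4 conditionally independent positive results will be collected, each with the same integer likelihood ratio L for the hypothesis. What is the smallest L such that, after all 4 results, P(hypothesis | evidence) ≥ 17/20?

Prior odds = 0.0009/0.9991 = 9/9991.
Target odds = 0.85/0.15 = 17/3.
Need L⁴ ≥ 17/3 ÷ (9/9991) = 169847/27.
8⁴ = 4096 < 169847/27 ≤ 6561 = 9⁴, so L = 9.

9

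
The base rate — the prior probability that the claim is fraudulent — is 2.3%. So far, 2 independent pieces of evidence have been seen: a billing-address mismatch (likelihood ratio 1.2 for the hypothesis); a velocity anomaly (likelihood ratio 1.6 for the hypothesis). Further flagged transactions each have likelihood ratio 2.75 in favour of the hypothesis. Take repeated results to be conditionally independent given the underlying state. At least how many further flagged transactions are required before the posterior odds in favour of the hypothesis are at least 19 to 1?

6

Prior odds = 0.023/0.977 = 23/977.
Combined Bayes factor of the evidence already in hand = 1.2 × 1.6 = 1.92.
Odds after that evidence = (23/977) × 1.92 = 1104/24425.
Target odds = 19.
Need 2.75ⁿ ≥ 19 ÷ (1104/24425) = 464075/1104.
2.75⁵ = 161051/1024 falls short of 464075/1104 but 2.75⁶ = 1771561/4096 reaches it, so n = 6.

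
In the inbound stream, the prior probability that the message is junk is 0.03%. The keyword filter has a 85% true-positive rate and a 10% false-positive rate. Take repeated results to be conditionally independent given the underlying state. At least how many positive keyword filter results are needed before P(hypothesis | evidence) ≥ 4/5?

5

Prior odds = 0.0003/0.9997 = 3/9997.
Likelihood ratio of a positive result = 0.85/0.1 = 8.5.
Target posterior odds = 0.8/0.2 = 4.
Need (3/9997) × 8.5ⁿ ≥ 4, i.e. 8.5ⁿ ≥ 39988/3.
8.5⁴ = 5220.0625 falls short of 39988/3 but 8.5⁵ = 44370.53125 reaches it, so n = 5.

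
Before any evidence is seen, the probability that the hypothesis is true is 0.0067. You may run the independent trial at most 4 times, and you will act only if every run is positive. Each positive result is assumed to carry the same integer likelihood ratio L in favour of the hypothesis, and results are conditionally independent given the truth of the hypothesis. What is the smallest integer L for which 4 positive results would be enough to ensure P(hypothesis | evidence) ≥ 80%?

Prior odds = 0.0067/0.9933 = 67/9933.
Target odds = 0.8/0.2 = 4.
Need L⁴ ≥ 4 ÷ (67/9933) = 39732/67.
4⁴ = 256 < 39732/67 ≤ 625 = 5⁴, so L = 5.

5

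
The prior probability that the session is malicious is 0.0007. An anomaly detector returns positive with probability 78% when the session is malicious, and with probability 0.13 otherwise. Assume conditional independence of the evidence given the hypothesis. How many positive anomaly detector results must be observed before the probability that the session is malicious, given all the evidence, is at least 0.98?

7

Prior odds = 0.0007/0.9993 = 7/9993.
Likelihood ratio of a positive result = 0.78/0.13 = 6.
Target posterior odds = 0.98/0.02 = 49.
Need (7/9993) × 6ⁿ ≥ 49, i.e. 6ⁿ ≥ 69951.
6⁶ = 46656 falls short of 69951 but 6⁷ = 279936 reaches it, so n = 7.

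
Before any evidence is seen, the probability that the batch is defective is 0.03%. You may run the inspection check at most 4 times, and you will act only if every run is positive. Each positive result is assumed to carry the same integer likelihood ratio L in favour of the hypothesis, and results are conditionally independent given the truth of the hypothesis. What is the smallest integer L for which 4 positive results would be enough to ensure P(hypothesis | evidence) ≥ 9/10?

14

Prior odds = 0.0003/0.9997 = 3/9997.
Target odds = 0.9/0.1 = 9.
Need L⁴ ≥ 9 ÷ (3/9997) = 29991.
13⁴ = 28561 < 29991 ≤ 38416 = 14⁴, so L = 14.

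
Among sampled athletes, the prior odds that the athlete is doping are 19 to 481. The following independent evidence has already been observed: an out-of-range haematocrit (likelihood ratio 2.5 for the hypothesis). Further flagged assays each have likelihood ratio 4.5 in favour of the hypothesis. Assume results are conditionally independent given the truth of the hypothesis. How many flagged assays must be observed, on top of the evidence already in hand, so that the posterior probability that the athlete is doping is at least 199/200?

Prior odds = 19/481.
Bayes factor of the evidence already in hand = 2.5.
Odds after that evidence = (19/481) × 2.5 = 95/962.
Target odds = 0.995/0.005 = 199.
Need 4.5ⁿ ≥ 199 ÷ (95/962) = 191438/95.
4.5⁵ = 1845.28125 falls short of 191438/95 but 4.5⁶ = 8303.765625 reaches it, so n = 6.

6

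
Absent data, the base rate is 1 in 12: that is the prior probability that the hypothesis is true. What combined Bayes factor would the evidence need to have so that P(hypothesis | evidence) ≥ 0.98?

539

Prior odds = (1/12)/(11/12) = 1/11.
Target odds = 0.98/0.02 = 49.
Required Bayes factor = 49 ÷ (1/11) = 539.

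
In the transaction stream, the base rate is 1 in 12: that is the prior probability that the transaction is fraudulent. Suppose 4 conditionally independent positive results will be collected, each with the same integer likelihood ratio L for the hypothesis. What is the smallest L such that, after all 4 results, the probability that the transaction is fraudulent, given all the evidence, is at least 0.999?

Prior odds = (1/12)/(11/12) = 1/11.
Target odds = 0.999/0.001 = 999.
Need L⁴ ≥ 999 ÷ (1/11) = 10989.
10⁴ = 10000 < 10989 ≤ 14641 = 11⁴, so L = 11.

11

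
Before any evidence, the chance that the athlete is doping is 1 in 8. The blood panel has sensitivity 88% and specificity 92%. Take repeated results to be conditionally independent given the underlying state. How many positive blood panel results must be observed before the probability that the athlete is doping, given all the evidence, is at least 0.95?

3

Prior odds = 0.125/0.875 = 1/7.
False-positive rate = 1 − 0.92 = 0.08; likelihood ratio of a positive = 0.88/0.08 = 11.
Target odds: 0.95 ÷ 0.05 = 19.
Require 11ⁿ ≥ 19 ÷ (1/7) = 133.
11² = 121 falls short of 133 but 11³ = 1331 reaches it, so n = 3.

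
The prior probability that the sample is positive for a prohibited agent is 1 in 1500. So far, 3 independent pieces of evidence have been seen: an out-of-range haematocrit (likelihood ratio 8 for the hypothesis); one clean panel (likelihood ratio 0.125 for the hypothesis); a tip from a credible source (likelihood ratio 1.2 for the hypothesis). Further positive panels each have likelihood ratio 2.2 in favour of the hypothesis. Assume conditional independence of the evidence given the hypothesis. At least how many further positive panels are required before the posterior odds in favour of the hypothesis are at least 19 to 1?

13

Prior odds = (1/1500)/(1499/1500) = 1/1499.
Combined Bayes factor of the evidence already in hand = 8 × 0.125 × 1.2 = 1.2.
Odds after that evidence = (1/1499) × 1.2 = 6/7495.
Target odds = 19.
Need 2.2ⁿ ≥ 19 ÷ (6/7495) = 142405/6.
2.2¹² ≈12855 falls short of 142405/6 but 2.2¹³ ≈28281 reaches it, so n = 13.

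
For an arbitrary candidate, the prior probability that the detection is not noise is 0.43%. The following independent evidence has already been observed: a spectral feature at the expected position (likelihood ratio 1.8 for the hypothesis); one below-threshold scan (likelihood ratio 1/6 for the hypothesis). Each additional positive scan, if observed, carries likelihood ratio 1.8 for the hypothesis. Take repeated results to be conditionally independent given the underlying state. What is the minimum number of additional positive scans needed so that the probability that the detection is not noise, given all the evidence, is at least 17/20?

Prior odds = 0.0043/0.9957 = 43/9957.
Combined Bayes factor of the evidence already in hand = 1.8 × (1/6) = 0.3.
Odds after that evidence = (43/9957) × 0.3 = 43/33190.
Target odds = 0.85/0.15 = 17/3.
Need 1.8ⁿ ≥ 17/3 ÷ (43/33190) = 564230/129.
1.8¹⁴ ≈3748.13 falls short of 564230/129 but 1.8¹⁵ ≈6746.64 reaches it, so n = 15.

15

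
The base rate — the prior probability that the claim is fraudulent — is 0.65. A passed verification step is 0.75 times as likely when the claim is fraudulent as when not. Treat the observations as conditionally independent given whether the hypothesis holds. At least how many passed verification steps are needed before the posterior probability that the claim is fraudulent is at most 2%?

16

Prior odds: 0.65 ÷ 0.35 = 13/7.
Likelihood ratio per passed verification step = 0.75.
Target odds: 0.02 ÷ 0.98 = 1/49.
Need (13/7) × 0.75ⁿ ≤ 1/49, i.e. 0.75ⁿ ≤ 1/91.
0.75¹⁵ ≈0.0133635 is still above 1/91 but 0.75¹⁶ ≈0.0100226 is at or below it, so n = 16.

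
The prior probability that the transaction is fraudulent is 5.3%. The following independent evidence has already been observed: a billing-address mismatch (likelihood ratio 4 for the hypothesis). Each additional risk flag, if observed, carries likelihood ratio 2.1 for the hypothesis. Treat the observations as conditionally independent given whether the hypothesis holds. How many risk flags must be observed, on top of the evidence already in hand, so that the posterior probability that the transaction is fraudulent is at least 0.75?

Prior odds = 0.053/0.947 = 53/947.
Bayes factor of the evidence already in hand = 4.
Odds after that evidence = (53/947) × 4 = 212/947.
Target odds = 0.75/0.25 = 3.
Need 2.1ⁿ ≥ 3 ÷ (212/947) = 2841/212.
2.1³ = 9.261 falls short of 2841/212 but 2.1⁴ = 19.4481 reaches it, so n = 4.

4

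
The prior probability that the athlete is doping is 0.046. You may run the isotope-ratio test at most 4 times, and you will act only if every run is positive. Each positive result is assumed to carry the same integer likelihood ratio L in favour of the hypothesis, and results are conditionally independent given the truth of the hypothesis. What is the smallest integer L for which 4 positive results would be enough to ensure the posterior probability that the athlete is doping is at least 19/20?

Prior odds = 0.046/0.954 = 23/477.
Target odds = 0.95/0.05 = 19.
Need L⁴ ≥ 19 ÷ (23/477) = 9063/23.
4⁴ = 256 < 9063/23 ≤ 625 = 5⁴, so L = 5.

5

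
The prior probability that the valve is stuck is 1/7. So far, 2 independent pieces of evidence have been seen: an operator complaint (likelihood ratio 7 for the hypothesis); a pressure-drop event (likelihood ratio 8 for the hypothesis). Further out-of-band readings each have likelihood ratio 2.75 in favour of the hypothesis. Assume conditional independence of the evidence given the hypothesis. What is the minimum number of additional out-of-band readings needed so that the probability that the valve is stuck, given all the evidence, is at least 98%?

2

Prior odds = (1/7)/(6/7) = 1/6.
Combined Bayes factor of the evidence already in hand = 7 × 8 = 56.
Odds after that evidence = (1/6) × 56 = 28/3.
Target odds = 0.98/0.02 = 49.
Need 2.75ⁿ ≥ 49 ÷ (28/3) = 5.25.
2.75¹ = 2.75 falls short of 5.25 but 2.75² = 7.5625 reaches it, so n = 2.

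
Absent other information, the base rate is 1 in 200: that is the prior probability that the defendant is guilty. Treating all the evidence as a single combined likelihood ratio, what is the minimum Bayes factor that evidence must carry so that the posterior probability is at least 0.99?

19701

Prior odds = 0.005/0.995 = 1/199.
Target odds = 0.99/0.01 = 99.
Required Bayes factor = 99 ÷ (1/199) = 19701.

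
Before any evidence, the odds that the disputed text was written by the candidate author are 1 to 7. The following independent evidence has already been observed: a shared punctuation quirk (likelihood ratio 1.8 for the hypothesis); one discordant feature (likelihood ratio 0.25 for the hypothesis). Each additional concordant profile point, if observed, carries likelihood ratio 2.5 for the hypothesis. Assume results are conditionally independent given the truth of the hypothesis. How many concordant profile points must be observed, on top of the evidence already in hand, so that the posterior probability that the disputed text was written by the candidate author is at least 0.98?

Prior odds = 1/7.
Combined Bayes factor of the evidence already in hand = 1.8 × 0.25 = 0.45.
Odds after that evidence = (1/7) × 0.45 = 9/140.
Target odds = 0.98/0.02 = 49.
Need 2.5ⁿ ≥ 49 ÷ (9/140) = 6860/9.
2.5⁷ = 610.3515625 falls short of 6860/9 but 2.5⁸ = 390625/256 reaches it, so n = 8.

8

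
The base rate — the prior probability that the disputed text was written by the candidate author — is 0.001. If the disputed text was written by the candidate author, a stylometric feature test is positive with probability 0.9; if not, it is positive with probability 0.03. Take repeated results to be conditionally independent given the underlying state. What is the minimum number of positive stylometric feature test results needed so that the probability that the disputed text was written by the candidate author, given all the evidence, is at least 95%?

3

Prior odds = 0.001/0.999 = 1/999.
Likelihood ratio of a positive = 0.9/0.03 = 30.
Target posterior odds = 0.95/0.05 = 19.
Require 30ⁿ ≥ 19 ÷ (1/999) = 18981.
30² = 900 falls short of 18981 but 30³ = 27000 reaches it, so n = 3.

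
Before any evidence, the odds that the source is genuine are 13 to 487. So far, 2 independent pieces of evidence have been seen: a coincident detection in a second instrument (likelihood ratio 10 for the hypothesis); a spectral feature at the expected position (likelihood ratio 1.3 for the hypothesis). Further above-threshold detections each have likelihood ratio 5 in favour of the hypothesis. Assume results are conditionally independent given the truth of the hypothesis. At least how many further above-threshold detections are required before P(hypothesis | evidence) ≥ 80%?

Prior odds = 13/487.
Combined Bayes factor of the evidence already in hand = 10 × 1.3 = 13.
Odds after that evidence = (13/487) × 13 = 169/487.
Target odds = 0.8/0.2 = 4.
Need 5ⁿ ≥ 4 ÷ (169/487) = 1948/169.
5¹ = 5 falls short of 1948/169 but 5² = 25 reaches it, so n = 2.

2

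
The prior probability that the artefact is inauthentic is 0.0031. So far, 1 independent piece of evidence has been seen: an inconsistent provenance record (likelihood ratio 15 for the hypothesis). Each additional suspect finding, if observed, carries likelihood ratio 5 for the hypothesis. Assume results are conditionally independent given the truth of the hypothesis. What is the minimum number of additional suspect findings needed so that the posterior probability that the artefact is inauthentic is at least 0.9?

Prior odds = 0.0031/0.9969 = 31/9969.
Bayes factor of the evidence already in hand = 15.
Odds after that evidence = (31/9969) × 15 = 155/3323.
Target odds = 0.9/0.1 = 9.
Need 5ⁿ ≥ 9 ÷ (155/3323) = 29907/155.
5³ = 125 falls short of 29907/155 but 5⁴ = 625 reaches it, so n = 4.

4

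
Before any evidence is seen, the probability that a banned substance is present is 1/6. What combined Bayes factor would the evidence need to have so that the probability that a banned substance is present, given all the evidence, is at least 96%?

Prior odds = (1/6)/(5/6) = 0.2.
Target odds = 0.96/0.04 = 24.
Required Bayes factor = 24 ÷ 0.2 = 120.

120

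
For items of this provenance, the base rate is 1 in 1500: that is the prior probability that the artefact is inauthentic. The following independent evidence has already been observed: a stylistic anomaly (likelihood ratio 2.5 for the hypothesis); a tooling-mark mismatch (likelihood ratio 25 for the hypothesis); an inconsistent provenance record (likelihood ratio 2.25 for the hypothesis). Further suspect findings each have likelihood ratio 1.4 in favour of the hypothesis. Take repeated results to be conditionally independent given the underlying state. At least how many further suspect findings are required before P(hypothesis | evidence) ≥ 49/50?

19

Prior odds = (1/1500)/(1499/1500) = 1/1499.
Combined Bayes factor of the evidence already in hand = 2.5 × 25 × 2.25 = 140.625.
Odds after that evidence = (1/1499) × 140.625 = 1125/11992.
Target odds = 0.98/0.02 = 49.
Need 1.4ⁿ ≥ 49 ÷ (1125/11992) = 587608/1125.
1.4¹⁸ ≈426.879 falls short of 587608/1125 but 1.4¹⁹ ≈597.63 reaches it, so n = 19.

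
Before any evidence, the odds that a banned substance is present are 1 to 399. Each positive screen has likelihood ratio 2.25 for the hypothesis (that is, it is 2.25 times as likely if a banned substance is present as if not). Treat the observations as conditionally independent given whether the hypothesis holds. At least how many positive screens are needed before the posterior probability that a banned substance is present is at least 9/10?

Prior odds = 1/399.
Likelihood ratio per positive screen = 2.25.
Target posterior odds = 0.9/0.1 = 9.
Need (1/399) × 2.25ⁿ ≥ 9, i.e. 2.25ⁿ ≥ 3591.
2.25¹⁰ ≈3325.26 falls short of 3591 but 2.25¹¹ ≈7481.83 reaches it, so n = 11.

11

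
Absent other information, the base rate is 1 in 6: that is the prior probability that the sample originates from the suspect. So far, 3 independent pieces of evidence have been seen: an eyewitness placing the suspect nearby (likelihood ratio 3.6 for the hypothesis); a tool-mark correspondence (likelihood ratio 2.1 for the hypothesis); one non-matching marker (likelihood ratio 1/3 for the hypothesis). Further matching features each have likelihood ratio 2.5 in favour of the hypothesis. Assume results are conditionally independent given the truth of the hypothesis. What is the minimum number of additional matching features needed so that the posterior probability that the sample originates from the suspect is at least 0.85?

Prior odds = (1/6)/(5/6) = 0.2.
Combined Bayes factor of the evidence already in hand = 3.6 × 2.1 × (1/3) = 2.52.
Odds after that evidence = 0.2 × 2.52 = 0.504.
Target odds = 0.85/0.15 = 17/3.
Need 2.5ⁿ ≥ 17/3 ÷ 0.504 = 2125/189.
2.5² = 6.25 falls short of 2125/189 but 2.5³ = 15.625 reaches it, so n = 3.

3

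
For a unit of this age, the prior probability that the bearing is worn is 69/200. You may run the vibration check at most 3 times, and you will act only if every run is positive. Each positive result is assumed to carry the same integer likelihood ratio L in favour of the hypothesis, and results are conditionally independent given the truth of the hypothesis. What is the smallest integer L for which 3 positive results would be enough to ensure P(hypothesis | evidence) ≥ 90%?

Prior odds = 0.345/0.655 = 69/131.
Target odds = 0.9/0.1 = 9.
Need L³ ≥ 9 ÷ (69/131) = 393/23.
2³ = 8 < 393/23 ≤ 27 = 3³, so L = 3.

3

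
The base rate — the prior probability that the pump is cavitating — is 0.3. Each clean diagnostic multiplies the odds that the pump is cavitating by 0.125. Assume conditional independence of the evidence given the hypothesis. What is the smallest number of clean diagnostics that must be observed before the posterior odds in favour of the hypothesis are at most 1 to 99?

Prior odds: 0.3 ÷ 0.7 = 3/7.
Likelihood ratio per clean diagnostic = 0.125.
Target odds = 1/99.
Require 0.125ⁿ ≤ 1/99 ÷ (3/7) = 7/297.
0.125¹ = 0.125 is still above 7/297 but 0.125² = 0.015625 is at or below it, so n = 2.

2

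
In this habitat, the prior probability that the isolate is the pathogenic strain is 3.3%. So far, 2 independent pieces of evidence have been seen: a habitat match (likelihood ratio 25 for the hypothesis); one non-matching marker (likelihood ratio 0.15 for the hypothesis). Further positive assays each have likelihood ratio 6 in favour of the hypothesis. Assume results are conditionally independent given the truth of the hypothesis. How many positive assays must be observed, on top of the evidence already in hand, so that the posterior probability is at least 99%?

4

Prior odds = 0.033/0.967 = 33/967.
Combined Bayes factor of the evidence already in hand = 25 × 0.15 = 3.75.
Odds after that evidence = (33/967) × 3.75 = 495/3868.
Target odds = 0.99/0.01 = 99.
Need 6ⁿ ≥ 99 ÷ (495/3868) = 773.6.
6³ = 216 falls short of 773.6 but 6⁴ = 1296 reaches it, so n = 4.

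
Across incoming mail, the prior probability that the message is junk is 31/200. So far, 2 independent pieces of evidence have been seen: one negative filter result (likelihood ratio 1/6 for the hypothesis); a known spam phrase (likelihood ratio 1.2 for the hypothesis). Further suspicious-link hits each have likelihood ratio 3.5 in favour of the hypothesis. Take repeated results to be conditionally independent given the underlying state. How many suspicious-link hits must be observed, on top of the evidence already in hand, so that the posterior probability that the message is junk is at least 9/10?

5

Prior odds = 0.155/0.845 = 31/169.
Combined Bayes factor of the evidence already in hand = (1/6) × 1.2 = 0.2.
Odds after that evidence = (31/169) × 0.2 = 31/845.
Target odds = 0.9/0.1 = 9.
Need 3.5ⁿ ≥ 9 ÷ (31/845) = 7605/31.
3.5⁴ = 150.0625 falls short of 7605/31 but 3.5⁵ = 525.21875 reaches it, so n = 5.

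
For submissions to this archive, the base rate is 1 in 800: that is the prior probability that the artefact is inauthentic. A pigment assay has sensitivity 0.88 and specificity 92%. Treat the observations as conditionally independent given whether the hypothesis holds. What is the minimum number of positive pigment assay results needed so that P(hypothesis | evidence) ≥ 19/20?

5

Prior odds = 0.00125/0.99875 = 1/799.
False-positive rate = 1 − 0.92 = 0.08; likelihood ratio of a positive = 0.88/0.08 = 11.
Target posterior odds = 0.95/0.05 = 19.
Need (1/799) × 11ⁿ ≥ 19, i.e. 11ⁿ ≥ 15181.
11⁴ = 14641 falls short of 15181 but 11⁵ = 161051 reaches it, so n = 5.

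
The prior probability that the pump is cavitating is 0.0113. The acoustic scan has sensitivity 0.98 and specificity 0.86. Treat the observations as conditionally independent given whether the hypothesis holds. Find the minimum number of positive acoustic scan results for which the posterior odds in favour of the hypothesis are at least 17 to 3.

4

Prior odds: 0.0113 ÷ 0.9887 = 113/9887.
False-positive rate = 1 − 0.86 = 0.14; likelihood ratio of a positive = 0.98/0.14 = 7.
Target odds = 17/3.
Require 7ⁿ ≥ 17/3 ÷ (113/9887) = 168079/339.
7³ = 343 falls short of 168079/339 but 7⁴ = 2401 reaches it, so n = 4.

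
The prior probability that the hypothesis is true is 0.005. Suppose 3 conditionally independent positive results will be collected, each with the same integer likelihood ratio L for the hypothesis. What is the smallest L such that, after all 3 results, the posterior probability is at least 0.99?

Prior odds = 0.005/0.995 = 1/199.
Target odds = 0.99/0.01 = 99.
Need L³ ≥ 99 ÷ (1/199) = 19701.
27³ = 19683 < 19701 ≤ 21952 = 28³, so L = 28.

28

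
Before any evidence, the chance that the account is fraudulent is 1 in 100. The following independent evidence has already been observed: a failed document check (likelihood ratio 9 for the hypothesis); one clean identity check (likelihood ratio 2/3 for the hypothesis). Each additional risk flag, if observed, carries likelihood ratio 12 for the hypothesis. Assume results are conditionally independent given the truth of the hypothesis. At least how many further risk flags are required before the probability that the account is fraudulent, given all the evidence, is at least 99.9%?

Prior odds = 0.01/0.99 = 1/99.
Combined Bayes factor of the evidence already in hand = 9 × (2/3) = 6.
Odds after that evidence = (1/99) × 6 = 2/33.
Target odds = 0.999/0.001 = 999.
Need 12ⁿ ≥ 999 ÷ (2/33) = 16483.5.
12³ = 1728 falls short of 16483.5 but 12⁴ = 20736 reaches it, so n = 4.

4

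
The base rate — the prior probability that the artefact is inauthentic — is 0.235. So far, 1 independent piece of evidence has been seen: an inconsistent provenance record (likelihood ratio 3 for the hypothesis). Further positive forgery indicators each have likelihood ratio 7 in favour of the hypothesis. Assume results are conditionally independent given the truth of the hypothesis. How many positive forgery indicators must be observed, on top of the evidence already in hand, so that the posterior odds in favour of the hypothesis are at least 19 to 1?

Prior odds = 0.235/0.765 = 47/153.
Bayes factor of the evidence already in hand = 3.
Odds after that evidence = (47/153) × 3 = 47/51.
Target odds = 19.
Need 7ⁿ ≥ 19 ÷ (47/51) = 969/47.
7¹ = 7 falls short of 969/47 but 7² = 49 reaches it, so n = 2.

2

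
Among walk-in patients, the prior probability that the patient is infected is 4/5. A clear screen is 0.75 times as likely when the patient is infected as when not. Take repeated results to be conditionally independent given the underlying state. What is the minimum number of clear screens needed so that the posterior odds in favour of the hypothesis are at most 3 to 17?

11

Prior odds: 0.8 ÷ 0.2 = 4.
Likelihood ratio per clear screen = 0.75.
Target odds = 3/17.
Require 0.75ⁿ ≤ 3/17 ÷ 4 = 3/68.
0.75¹⁰ = 59049/1048576 is still above 3/68 but 0.75¹¹ = 177147/4194304 is at or below it, so n = 11.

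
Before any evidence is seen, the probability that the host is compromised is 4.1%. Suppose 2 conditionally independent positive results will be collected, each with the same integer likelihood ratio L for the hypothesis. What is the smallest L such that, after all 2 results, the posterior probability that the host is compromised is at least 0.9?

15

Prior odds = 0.041/0.959 = 41/959.
Target odds = 0.9/0.1 = 9.
Need L² ≥ 9 ÷ (41/959) = 8631/41.
14² = 196 < 8631/41 ≤ 225 = 15², so L = 15.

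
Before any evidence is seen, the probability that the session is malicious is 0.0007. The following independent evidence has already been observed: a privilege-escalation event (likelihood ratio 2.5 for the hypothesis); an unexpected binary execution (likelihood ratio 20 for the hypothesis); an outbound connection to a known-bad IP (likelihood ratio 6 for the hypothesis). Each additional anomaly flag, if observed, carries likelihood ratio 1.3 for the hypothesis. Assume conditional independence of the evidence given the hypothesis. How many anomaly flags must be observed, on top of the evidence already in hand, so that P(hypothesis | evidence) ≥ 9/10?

15

Prior odds = 0.0007/0.9993 = 7/9993.
Combined Bayes factor of the evidence already in hand = 2.5 × 20 × 6 = 300.
Odds after that evidence = (7/9993) × 300 = 700/3331.
Target odds = 0.9/0.1 = 9.
Need 1.3ⁿ ≥ 9 ÷ (700/3331) = 29979/700.
1.3¹⁴ ≈39.3738 falls short of 29979/700 but 1.3¹⁵ ≈51.1859 reaches it, so n = 15.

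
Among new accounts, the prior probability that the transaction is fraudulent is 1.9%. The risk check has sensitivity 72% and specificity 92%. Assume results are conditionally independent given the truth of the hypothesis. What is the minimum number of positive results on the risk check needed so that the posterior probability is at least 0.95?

Prior odds: 0.019 ÷ 0.981 = 19/981.
False-positive rate = 1 − 0.92 = 0.08; likelihood ratio of a positive = 0.72/0.08 = 9.
Target odds: 0.95 ÷ 0.05 = 19.
Require 9ⁿ ≥ 19 ÷ (19/981) = 981.
9³ = 729 falls short of 981 but 9⁴ = 6561 reaches it, so n = 4.

4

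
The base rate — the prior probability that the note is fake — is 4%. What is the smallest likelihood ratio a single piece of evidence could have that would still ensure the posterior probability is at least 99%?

2376

Prior odds = 0.04/0.96 = 1/24.
Target odds = 0.99/0.01 = 99.
Required Bayes factor = 99 ÷ (1/24) = 2376.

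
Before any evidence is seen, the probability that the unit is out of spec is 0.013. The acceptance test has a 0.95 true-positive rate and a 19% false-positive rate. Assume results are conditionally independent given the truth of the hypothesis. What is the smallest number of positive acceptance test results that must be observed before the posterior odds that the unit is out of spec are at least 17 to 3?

4

Prior odds = 0.013/0.987 = 13/987.
Likelihood ratio of a positive result = 0.95/0.19 = 5.
Target odds = 17/3.
Need (13/987) × 5ⁿ ≥ 17/3, i.e. 5ⁿ ≥ 5593/13.
5³ = 125 falls short of 5593/13 but 5⁴ = 625 reaches it, so n = 4.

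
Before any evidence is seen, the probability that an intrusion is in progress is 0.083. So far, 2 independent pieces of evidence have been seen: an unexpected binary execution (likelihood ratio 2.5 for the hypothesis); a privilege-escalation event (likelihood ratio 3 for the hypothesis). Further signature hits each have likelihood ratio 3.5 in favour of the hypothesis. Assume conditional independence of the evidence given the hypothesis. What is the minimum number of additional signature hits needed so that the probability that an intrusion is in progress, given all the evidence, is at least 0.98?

4

Prior odds = 0.083/0.917 = 83/917.
Combined Bayes factor of the evidence already in hand = 2.5 × 3 = 7.5.
Odds after that evidence = (83/917) × 7.5 = 1245/1834.
Target odds = 0.98/0.02 = 49.
Need 3.5ⁿ ≥ 49 ÷ (1245/1834) = 89866/1245.
3.5³ = 42.875 falls short of 89866/1245 but 3.5⁴ = 150.0625 reaches it, so n = 4.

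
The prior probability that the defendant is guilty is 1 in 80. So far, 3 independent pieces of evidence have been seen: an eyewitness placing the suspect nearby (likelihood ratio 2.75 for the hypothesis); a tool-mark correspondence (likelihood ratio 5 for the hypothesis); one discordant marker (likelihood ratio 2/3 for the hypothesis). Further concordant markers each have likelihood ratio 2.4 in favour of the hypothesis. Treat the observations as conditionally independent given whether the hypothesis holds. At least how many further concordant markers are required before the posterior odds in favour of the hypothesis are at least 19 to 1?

Prior odds = 0.0125/0.9875 = 1/79.
Combined Bayes factor of the evidence already in hand = 2.75 × 5 × (2/3) = 55/6.
Odds after that evidence = (1/79) × 55/6 = 55/474.
Target odds = 19.
Need 2.4ⁿ ≥ 19 ÷ (55/474) = 9006/55.
2.4⁵ = 79.62624 falls short of 9006/55 but 2.4⁶ = 2985984/15625 reaches it, so n = 6.

6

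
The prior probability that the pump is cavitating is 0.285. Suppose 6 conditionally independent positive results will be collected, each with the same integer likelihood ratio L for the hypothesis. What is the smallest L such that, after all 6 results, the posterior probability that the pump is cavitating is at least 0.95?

2

Prior odds = 0.285/0.715 = 57/143.
Target odds = 0.95/0.05 = 19.
Need L⁶ ≥ 19 ÷ (57/143) = 143/3.
1⁶ = 1 < 143/3 ≤ 64 = 2⁶, so L = 2.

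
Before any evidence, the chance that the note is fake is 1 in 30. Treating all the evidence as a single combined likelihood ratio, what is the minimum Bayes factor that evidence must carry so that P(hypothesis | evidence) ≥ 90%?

Prior odds = (1/30)/(29/30) = 1/29.
Target odds = 0.9/0.1 = 9.
Required Bayes factor = 9 ÷ (1/29) = 261.

261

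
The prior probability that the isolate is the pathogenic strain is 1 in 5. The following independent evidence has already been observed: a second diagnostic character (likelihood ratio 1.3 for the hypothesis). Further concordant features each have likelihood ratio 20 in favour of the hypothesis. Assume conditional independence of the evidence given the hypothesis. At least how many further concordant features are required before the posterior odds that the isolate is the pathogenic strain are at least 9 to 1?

2

Prior odds = 0.2/0.8 = 0.25.
Bayes factor of the evidence already in hand = 1.3.
Odds after that evidence = 0.25 × 1.3 = 0.325.
Target odds = 9.
Need 20ⁿ ≥ 9 ÷ 0.325 = 360/13.
20¹ = 20 falls short of 360/13 but 20² = 400 reaches it, so n = 2.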